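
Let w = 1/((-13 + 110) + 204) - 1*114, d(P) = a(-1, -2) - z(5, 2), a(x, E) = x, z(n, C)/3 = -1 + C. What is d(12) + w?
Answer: -35517/301 ≈ -118.00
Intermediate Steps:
z(n, C) = -3 + 3*C (z(n, C) = 3*(-1 + C) = -3 + 3*C)
d(P) = -4 (d(P) = -1 - (-3 + 3*2) = -1 - (-3 + 6) = -1 - 1*3 = -1 - 3 = -4)
w = -34313/301 (w = 1/(97 + 204) - 114 = 1/301 - 114 = -34313/301 ≈ -114.00)
d(12) + w = -4 - 34313/301 = -35517/301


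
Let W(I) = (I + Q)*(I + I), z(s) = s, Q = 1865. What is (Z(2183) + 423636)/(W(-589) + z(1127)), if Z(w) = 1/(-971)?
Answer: -411350555/1458442971 ≈ -0.28205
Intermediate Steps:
Z(w) = -1/971
W(I) = 2*I*(1865 + I) (W(I) = (I + 1865)*(I + I) = (1865 + I)*(2*I) = 2*I*(1865 + I))
(Z(2183) + 423636)/(W(-589) + z(1127)) = (-1/971 + 423636)/(2*(-589)*(1865 - 589) + 1127) = 411350555/(971*(2*(-589)*1276 + 1127)) = 411350555/(971*(-1503128 + 1127)) = (411350555/971)/(-1502001) = (411350555/971)*(-1/1502001) = -411350555/1458442971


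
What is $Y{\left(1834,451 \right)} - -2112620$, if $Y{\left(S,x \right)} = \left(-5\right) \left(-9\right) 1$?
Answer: $2112665$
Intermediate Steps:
$Y{\left(S,x \right)} = 45$ ($Y{\left(S,x \right)} = 45 \cdot 1 = 45$)
$Y{\left(1834,451 \right)} - -2112620 = 45 - -2112620 = 45 + 2112620 = 2112665$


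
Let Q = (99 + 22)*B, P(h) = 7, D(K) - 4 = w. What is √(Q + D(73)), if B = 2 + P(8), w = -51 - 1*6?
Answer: 2*√259 ≈ 32.187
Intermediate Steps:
w = -57 (w = -51 - 6 = -57)
D(K) = -53 (D(K) = 4 - 57 = -53)
B = 9 (B = 2 + 7 = 9)
Q = 1089 (Q = (99 + 22)*9 = 121*9 = 1089)
√(Q + D(73)) = √(1089 - 53) = √1036 = 2*√259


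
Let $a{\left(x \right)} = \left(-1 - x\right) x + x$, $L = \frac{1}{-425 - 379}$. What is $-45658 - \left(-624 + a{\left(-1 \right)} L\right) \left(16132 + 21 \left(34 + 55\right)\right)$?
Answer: $\frac{8994302663}{804} \approx 1.1187 \cdot 10^{7}$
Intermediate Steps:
$L = - \frac{1}{804}$ ($L = \frac{1}{-804} = - \frac{1}{804} \approx -0.0012438$)
$a{\left(x \right)} = x + x \left(-1 - x\right)$ ($a{\left(x \right)} = x \left(-1 - x\right) + x = x + x \left(-1 - x\right)$)
$-45658 - \left(-624 + a{\left(-1 \right)} L\right) \left(16132 + 21 \left(34 + 55\right)\right) = -45658 - \left(-624 + - \left(-1\right)^{2} \left(- \frac{1}{804}\right)\right) \left(16132 + 21 \left(34 + 55\right)\right) = -45658 - \left(-624 + \left(-1\right) 1 \left(- \frac{1}{804}\right)\right) \left(16132 + 21 \cdot 89\right) = -45658 - \left(-624 - - \frac{1}{804}\right) \left(16132 + 1869\right) = -45658 - \left(-624 + \frac{1}{804}\right) 18001 = -45658 - \left(- \frac{501695}{804}\right) 18001 = -45658 - - \frac{9031011695}{804} = -45658 + \frac{9031011695}{804} = \frac{8994302663}{804}$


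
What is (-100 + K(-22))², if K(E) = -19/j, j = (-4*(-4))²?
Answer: 656333161/65536 ≈ 10015.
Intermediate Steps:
j = 256 (j = 16² = 256)
K(E) = -19/256
(-100 + K(-22))² = (-100 - 19/256)² = (-25619/256)² = 656333161/65536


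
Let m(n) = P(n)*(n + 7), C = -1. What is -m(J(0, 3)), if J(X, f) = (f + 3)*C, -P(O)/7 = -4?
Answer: -28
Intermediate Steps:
P(O) = 28 (P(O) = -7*(-4) = 28)
J(X, f) = -3 - f (J(X, f) = (f + 3)*(-1) = (3 + f)*(-1) = -3 - f)
m(n) = 196 + 28*n (m(n) = 28*(n + 7) = 28*(7 + n) = 196 + 28*n)
-m(J(0, 3)) = -(196 + 28*(-3 - 1*3)) = -(196 + 28*(-3 - 3)) = -(196 + 28*(-6)) = -(196 - 168) = -1*28 = -28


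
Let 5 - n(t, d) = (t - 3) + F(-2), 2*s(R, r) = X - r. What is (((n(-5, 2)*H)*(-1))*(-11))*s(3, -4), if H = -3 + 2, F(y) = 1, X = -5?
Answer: 66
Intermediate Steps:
s(R, r) = -5/2 - r/2 (s(R, r) = (-5 - r)/2 = -5/2 - r/2)
H = -1
n(t, d) = 7 - t (n(t, d) = 5 - ((t - 3) + 1) = 5 - ((-3 + t) + 1) = 5 - (-2 + t) = 5 + (2 - t) = 7 - t)
(((n(-5, 2)*H)*(-1))*(-11))*s(3, -4) = ((((7 - 1*(-5))*(-1))*(-1))*(-11))*(-5/2 - 1/2*(-4)) = ((((7 + 5)*(-1))*(-1))*(-11))*(-5/2 + 2) = (((12*(-1))*(-1))*(-11))*(-1/2) = (-12*(-1)*(-11))*(-1/2) = (12*(-11))*(-1/2) = -132*(-1/2) = 66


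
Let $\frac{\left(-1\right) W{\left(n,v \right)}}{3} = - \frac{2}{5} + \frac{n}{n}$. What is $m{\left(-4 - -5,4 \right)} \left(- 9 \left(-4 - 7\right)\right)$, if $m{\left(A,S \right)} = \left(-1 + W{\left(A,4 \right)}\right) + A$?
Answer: $- \frac{891}{5} \approx -178.2$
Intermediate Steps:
$W{\left(n,v \right)} = - \frac{9}{5}$ ($W{\left(n,v \right)} = - 3 \left(- \frac{2}{5} + \frac{n}{n}\right) = - 3 \left(\left(-2\right) \frac{1}{5} + 1\right) = - 3 \left(- \frac{2}{5} + 1\right) = \left(-3\right) \frac{3}{5} = - \frac{9}{5}$)
$m{\left(A,S \right)} = - \frac{14}{5} + A$ ($m{\left(A,S \right)} = \left(-1 - \frac{9}{5}\right) + A = - \frac{14}{5} + A$)
$m{\left(-4 - -5,4 \right)} \left(- 9 \left(-4 - 7\right)\right) = \left(- \frac{14}{5} - -1\right) \left(- 9 \left(-4 - 7\right)\right) = \left(- \frac{14}{5} + \left(-4 + 5\right)\right) \left(\left(-9\right) \left(-11\right)\right) = \left(- \frac{14}{5} + 1\right) 99 = \left(- \frac{9}{5}\right) 99 = - \frac{891}{5}$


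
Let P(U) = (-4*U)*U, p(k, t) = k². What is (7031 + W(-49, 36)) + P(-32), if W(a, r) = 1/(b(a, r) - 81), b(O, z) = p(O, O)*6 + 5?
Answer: 42058551/14330 ≈ 2935.0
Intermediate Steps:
b(O, z) = 5 + 6*O² (b(O, z) = O²*6 + 5 = 6*O² + 5 = 5 + 6*O²)
P(U) = -4*U²
W(a, r) = 1/(-76 + 6*a²) (W(a, r) = 1/((5 + 6*a²) - 81) = 1/(-76 + 6*a²))
(7031 + W(-49, 36)) + P(-32) = (7031 + 1/(2*(-38 + 3*(-49)²))) - 4*(-32)² = (7031 + 1/(2*(-38 + 3*2401))) - 4*1024 = (7031 + 1/(2*(-38 + 7203))) - 4096 = (7031 + (½)/7165) - 4096 = (7031 + (½)*(1/7165)) - 4096 = (7031 + 1/14330) - 4096 = 100754231/14330 - 4096 = 42058551/14330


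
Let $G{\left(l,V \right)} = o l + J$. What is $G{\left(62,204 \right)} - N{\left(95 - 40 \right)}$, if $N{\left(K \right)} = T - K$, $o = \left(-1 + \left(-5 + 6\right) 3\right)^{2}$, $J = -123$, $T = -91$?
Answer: $271$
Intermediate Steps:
$o = 4$ ($o = \left(-1 + 1 \cdot 3\right)^{2} = \left(-1 + 3\right)^{2} = 2^{2} = 4$)
$N{\left(K \right)} = -91 - K$
$G{\left(l,V \right)} = -123 + 4 l$ ($G{\left(l,V \right)} = 4 l - 123 = -123 + 4 l$)
$G{\left(62,204 \right)} - N{\left(95 - 40 \right)} = \left(-123 + 4 \cdot 62\right) - \left(-91 - \left(95 - 40\right)\right) = \left(-123 + 248\right) - \left(-91 - 55\right) = 125 - \left(-91 - 55\right) = 125 - -146 = 125 + 146 = 271$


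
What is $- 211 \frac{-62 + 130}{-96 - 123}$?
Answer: $\frac{14348}{219} \approx 65.516$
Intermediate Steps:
$- 211 \frac{-62 + 130}{-96 - 123} = - 211 \frac{68}{-219} = - 211 \cdot 68 \left(- \frac{1}{219}\right) = \left(-211\right) \left(- \frac{68}{219}\right) = \frac{14348}{219}$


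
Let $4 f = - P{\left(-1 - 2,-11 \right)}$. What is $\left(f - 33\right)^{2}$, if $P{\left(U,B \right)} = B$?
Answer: $\frac{14641}{16} \approx 915.06$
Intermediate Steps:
$f = \frac{11}{4}$ ($f = \frac{\left(-1\right) \left(-11\right)}{4} = \frac{1}{4} \cdot 11 = \frac{11}{4} \approx 2.75$)
$\left(f - 33\right)^{2} = \left(\frac{11}{4} - 33\right)^{2} = \left(- \frac{121}{4}\right)^{2} = \frac{14641}{16}$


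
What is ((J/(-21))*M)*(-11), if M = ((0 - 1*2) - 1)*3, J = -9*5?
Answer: 1485/7 ≈ 212.14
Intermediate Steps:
J = -45
M = -9 (M = ((0 - 2) - 1)*3 = (-2 - 1)*3 = -3*3 = -9)
((J/(-21))*M)*(-11) = (-45/(-21)*(-9))*(-11) = (-45*(-1/21)*(-9))*(-11) = ((15/7)*(-9))*(-11) = -135/7*(-11) = 1485/7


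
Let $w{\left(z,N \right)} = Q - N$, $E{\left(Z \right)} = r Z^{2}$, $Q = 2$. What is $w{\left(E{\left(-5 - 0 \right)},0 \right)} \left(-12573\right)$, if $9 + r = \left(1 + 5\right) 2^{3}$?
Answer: $-25146$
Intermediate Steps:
$r = 39$ ($r = -9 + \left(1 + 5\right) 2^{3} = -9 + 6 \cdot 8 = -9 + 48 = 39$)
$E{\left(Z \right)} = 39 Z^{2}$
$w{\left(z,N \right)} = 2 - N$
$w{\left(E{\left(-5 - 0 \right)},0 \right)} \left(-12573\right) = \left(2 - 0\right) \left(-12573\right) = \left(2 + 0\right) \left(-12573\right) = 2 \left(-12573\right) = -25146$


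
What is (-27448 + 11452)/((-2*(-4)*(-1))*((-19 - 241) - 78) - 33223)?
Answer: 5332/10173 ≈ 0.52413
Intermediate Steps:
(-27448 + 11452)/((-2*(-4)*(-1))*((-19 - 241) - 78) - 33223) = -15996/((8*(-1))*(-260 - 78) - 33223) = -15996/(-8*(-338) - 33223) = -15996/(2704 - 33223) = -15996/(-30519) = -15996*(-1/30519) = 5332/10173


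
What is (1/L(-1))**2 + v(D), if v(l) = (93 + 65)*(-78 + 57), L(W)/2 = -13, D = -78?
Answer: -2242967/676 ≈ -3318.0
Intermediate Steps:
L(W) = -26 (L(W) = 2*(-13) = -26)
v(l) = -3318 (v(l) = 158*(-21) = -3318)
(1/L(-1))**2 + v(D) = (1/(-26))**2 - 3318 = (-1/26)**2 - 3318 = 1/676 - 3318 = -2242967/676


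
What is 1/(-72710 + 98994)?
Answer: 1/26284 ≈ 3.8046e-5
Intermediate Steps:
1/(-72710 + 98994) = 1/26284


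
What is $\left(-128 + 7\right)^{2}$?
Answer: $14641$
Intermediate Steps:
$\left(-128 + 7\right)^{2} = \left(-121\right)^{2} = 14641$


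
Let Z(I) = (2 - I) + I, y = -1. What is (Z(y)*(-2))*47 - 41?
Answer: -229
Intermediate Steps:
Z(I) = 2
(Z(y)*(-2))*47 - 41 = (2*(-2))*47 - 41 = -4*47 - 41 = -188 - 41 = -229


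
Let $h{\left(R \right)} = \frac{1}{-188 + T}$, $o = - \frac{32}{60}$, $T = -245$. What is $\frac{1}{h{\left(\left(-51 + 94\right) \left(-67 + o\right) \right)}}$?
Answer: $-433$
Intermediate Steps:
$o = - \frac{8}{15}$ ($o = \left(-32\right) \frac{1}{60} = - \frac{8}{15} \approx -0.53333$)
$h{\left(R \right)} = - \frac{1}{433}$ ($h{\left(R \right)} = \frac{1}{-188 - 245} = \frac{1}{-433} = - \frac{1}{433}$)
$\frac{1}{h{\left(\left(-51 + 94\right) \left(-67 + o\right) \right)}} = \frac{1}{- \frac{1}{433}} = -433$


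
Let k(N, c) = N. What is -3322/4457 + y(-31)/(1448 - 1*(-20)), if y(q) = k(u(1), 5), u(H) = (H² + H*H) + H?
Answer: -4863325/6542876 ≈ -0.74330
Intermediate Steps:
u(H) = H + 2*H² (u(H) = (H² + H²) + H = 2*H² + H = H + 2*H²)
y(q) = 3 (y(q) = 1*(1 + 2*1) = 1*(1 + 2) = 1*3 = 3)
-3322/4457 + y(-31)/(1448 - 1*(-20)) = -3322/4457 + 3/(1448 - 1*(-20)) = -3322*1/4457 + 3/(1448 + 20) = -3322/4457 + 3/1468 = -4863325/6542876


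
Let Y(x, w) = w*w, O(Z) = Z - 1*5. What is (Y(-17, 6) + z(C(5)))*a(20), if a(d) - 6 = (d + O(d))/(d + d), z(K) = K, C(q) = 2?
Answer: 1045/4 ≈ 261.25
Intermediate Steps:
O(Z) = -5 + Z (O(Z) = Z - 5 = -5 + Z)
Y(x, w) = w²
a(d) = 6 + (-5 + 2*d)/(2*d) (a(d) = 6 + (d + (-5 + d))/(d + d) = 6 + (-5 + 2*d)/((2*d)) = 6 + (-5 + 2*d)*(1/(2*d)) = 6 + (-5 + 2*d)/(2*d))
(Y(-17, 6) + z(C(5)))*a(20) = (6² + 2)*(7 - 5/2/20) = (36 + 2)*(7 - 5/2*1/20) = 38*(7 - ⅛) = 38*(55/8) = 1045/4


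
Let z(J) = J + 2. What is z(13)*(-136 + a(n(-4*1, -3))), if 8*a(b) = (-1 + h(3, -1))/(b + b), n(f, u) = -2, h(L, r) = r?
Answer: -32625/16 ≈ -2039.1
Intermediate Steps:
z(J) = 2 + J
a(b) = -1/(8*b) (a(b) = ((-1 - 1)/(b + b))/8 = (-2*1/(2*b))/8 = (-1/b)/8 = -1/(8*b))
z(13)*(-136 + a(n(-4*1, -3))) = (2 + 13)*(-136 - 1/8/(-2)) = 15*(-136 - 1/8*(-1/2)) = 15*(-136 + 1/16) = 15*(-2175/16) = -32625/16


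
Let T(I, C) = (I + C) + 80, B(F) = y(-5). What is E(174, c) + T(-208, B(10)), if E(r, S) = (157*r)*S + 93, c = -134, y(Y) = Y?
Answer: -3660652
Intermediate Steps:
B(F) = -5
E(r, S) = 93 + 157*S*r (E(r, S) = 157*S*r + 93 = 93 + 157*S*r)
T(I, C) = 80 + C + I (T(I, C) = (C + I) + 80 = 80 + C + I)
E(174, c) + T(-208, B(10)) = (93 + 157*(-134)*174) + (80 - 5 - 208) = (93 - 3660612) - 133 = -3660519 - 133 = -3660652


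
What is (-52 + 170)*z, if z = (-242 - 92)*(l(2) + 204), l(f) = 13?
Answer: -8552404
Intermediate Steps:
z = -72478 (z = (-242 - 92)*(13 + 204) = -334*217 = -72478)
(-52 + 170)*z = (-52 + 170)*(-72478) = 118*(-72478) = -8552404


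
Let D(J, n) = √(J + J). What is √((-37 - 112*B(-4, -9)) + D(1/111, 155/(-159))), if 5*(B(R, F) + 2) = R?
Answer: √(85199715 + 2775*√222)/555 ≈ 16.635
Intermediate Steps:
B(R, F) = -2 + R/5
D(J, n) = √2*√J (D(J, n) = √(2*J) = √2*√J)
√((-37 - 112*B(-4, -9)) + D(1/111, 155/(-159))) = √((-37 - 112*(-2 + (⅕)*(-4))) + √2*√(1/111)) = √((-37 - 112*(-2 - ⅘)) + √2*√(1/111)) = √((-37 - 112*(-14/5)) + √2*(√111/111)) = √((-37 + 1568/5) + √222/111) = √(1383/5 + √222/111)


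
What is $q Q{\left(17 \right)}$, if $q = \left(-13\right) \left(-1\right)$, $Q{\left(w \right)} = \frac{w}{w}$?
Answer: $13$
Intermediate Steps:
$Q{\left(w \right)} = 1$
$q = 13$
$q Q{\left(17 \right)} = 13 \cdot 1 = 13$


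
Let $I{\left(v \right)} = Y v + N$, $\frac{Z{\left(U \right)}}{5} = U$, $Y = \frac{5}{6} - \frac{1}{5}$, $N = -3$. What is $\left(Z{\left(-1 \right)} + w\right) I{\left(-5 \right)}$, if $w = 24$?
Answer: $- \frac{703}{6} \approx -117.17$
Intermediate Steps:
$Y = \frac{19}{30}$ ($Y = 5 \cdot \frac{1}{6} - \frac{1}{5} = \frac{5}{6} - \frac{1}{5} = \frac{19}{30} \approx 0.63333$)
$Z{\left(U \right)} = 5 U$
$I{\left(v \right)} = -3 + \frac{19 v}{30}$ ($I{\left(v \right)} = \frac{19 v}{30} - 3 = -3 + \frac{19 v}{30}$)
$\left(Z{\left(-1 \right)} + w\right) I{\left(-5 \right)} = \left(5 \left(-1\right) + 24\right) \left(-3 + \frac{19}{30} \left(-5\right)\right) = \left(-5 + 24\right) \left(-3 - \frac{19}{6}\right) = 19 \left(- \frac{37}{6}\right) = - \frac{703}{6}$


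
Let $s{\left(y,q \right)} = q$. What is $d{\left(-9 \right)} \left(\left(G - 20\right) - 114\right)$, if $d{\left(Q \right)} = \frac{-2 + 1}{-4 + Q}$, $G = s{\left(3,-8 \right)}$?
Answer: $- \frac{142}{13} \approx -10.923$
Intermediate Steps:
$G = -8$
$d{\left(Q \right)} = - \frac{1}{-4 + Q}$
$d{\left(-9 \right)} \left(\left(G - 20\right) - 114\right) = - \frac{1}{-4 - 9} \left(\left(-8 - 20\right) - 114\right) = - \frac{1}{-13} \left(\left(-8 - 20\right) - 114\right) = \left(-1\right) \left(- \frac{1}{13}\right) \left(-28 - 114\right) = \frac{1}{13} \left(-142\right) = - \frac{142}{13}$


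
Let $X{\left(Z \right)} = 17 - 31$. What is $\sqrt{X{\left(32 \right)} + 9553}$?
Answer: $\sqrt{9539} \approx 97.668$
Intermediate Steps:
$X{\left(Z \right)} = -14$
$\sqrt{X{\left(32 \right)} + 9553} = \sqrt{-14 + 9553} = \sqrt{9539}$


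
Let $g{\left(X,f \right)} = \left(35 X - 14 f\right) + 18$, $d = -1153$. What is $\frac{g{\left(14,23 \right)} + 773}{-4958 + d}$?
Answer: $- \frac{137}{873} \approx -0.15693$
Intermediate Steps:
$g{\left(X,f \right)} = 18 - 14 f + 35 X$ ($g{\left(X,f \right)} = \left(- 14 f + 35 X\right) + 18 = 18 - 14 f + 35 X$)
$\frac{g{\left(14,23 \right)} + 773}{-4958 + d} = \frac{\left(18 - 322 + 35 \cdot 14\right) + 773}{-4958 - 1153} = \frac{\left(18 - 322 + 490\right) + 773}{-6111} = \left(186 + 773\right) \left(- \frac{1}{6111}\right) = 959 \left(- \frac{1}{6111}\right) = - \frac{137}{873}$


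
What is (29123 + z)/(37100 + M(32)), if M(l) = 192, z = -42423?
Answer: -3325/9323 ≈ -0.35664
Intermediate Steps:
(29123 + z)/(37100 + M(32)) = (29123 - 42423)/(37100 + 192) = -13300/37292 = -13300*1/37292 = -3325/9323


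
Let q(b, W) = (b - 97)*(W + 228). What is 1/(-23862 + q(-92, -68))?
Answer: -1/54102 ≈ -1.8484e-5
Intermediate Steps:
q(b, W) = (-97 + b)*(228 + W)
1/(-23862 + q(-92, -68)) = 1/(-23862 + (-22116 - 97*(-68) + 228*(-92) - 68*(-92))) = 1/(-23862 + (-22116 + 6596 - 20976 + 6256)) = 1/(-23862 - 30240) = 1/(-54102) = -1/54102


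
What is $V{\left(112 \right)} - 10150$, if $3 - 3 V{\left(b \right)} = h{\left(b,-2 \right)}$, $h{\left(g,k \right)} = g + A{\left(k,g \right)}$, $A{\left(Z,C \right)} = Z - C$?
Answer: $- \frac{30445}{3} \approx -10148.0$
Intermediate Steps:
$h{\left(g,k \right)} = k$ ($h{\left(g,k \right)} = g - \left(g - k\right) = k$)
$V{\left(b \right)} = \frac{5}{3}$ ($V{\left(b \right)} = 1 - - \frac{2}{3} = 1 + \frac{2}{3} = \frac{5}{3}$)
$V{\left(112 \right)} - 10150 = \frac{5}{3} - 10150 = - \frac{30445}{3}$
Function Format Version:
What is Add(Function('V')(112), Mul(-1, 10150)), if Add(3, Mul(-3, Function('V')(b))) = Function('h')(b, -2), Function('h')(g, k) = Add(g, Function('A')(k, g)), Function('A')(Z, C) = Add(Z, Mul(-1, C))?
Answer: Rational(-30445, 3) ≈ -10148.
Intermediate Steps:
Function('h')(g, k) = k (Function('h')(g, k) = Add(g, Add(k, Mul(-1, g))) = k)
Function('V')(b) = Rational(5, 3) (Function('V')(b) = Add(1, Mul(Rational(-1, 3), -2)) = Add(1, Rational(2, 3)) = Rational(5, 3))
Add(Function('V')(112), Mul(-1, 10150)) = Add(Rational(5, 3), Mul(-1, 10150)) = Add(Rational(5, 3), -10150) = Rational(-30445, 3)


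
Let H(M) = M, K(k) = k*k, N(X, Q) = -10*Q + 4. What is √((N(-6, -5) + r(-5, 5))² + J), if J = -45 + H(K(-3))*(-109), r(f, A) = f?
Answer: 5*√55 ≈ 37.081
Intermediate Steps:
N(X, Q) = 4 - 10*Q
K(k) = k²
J = -1026 (J = -45 + (-3)²*(-109) = -45 + 9*(-109) = -45 - 981 = -1026)
√((N(-6, -5) + r(-5, 5))² + J) = √(((4 - 10*(-5)) - 5)² - 1026) = √(((4 + 50) - 5)² - 1026) = √((54 - 5)² - 1026) = √(49² - 1026) = √(2401 - 1026) = √1375 = 5*√55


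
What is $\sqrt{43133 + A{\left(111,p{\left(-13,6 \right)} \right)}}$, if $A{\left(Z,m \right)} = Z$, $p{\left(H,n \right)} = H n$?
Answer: $2 \sqrt{10811} \approx 207.95$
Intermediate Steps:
$\sqrt{43133 + A{\left(111,p{\left(-13,6 \right)} \right)}} = \sqrt{43133 + 111} = \sqrt{43244} = 2 \sqrt{10811}$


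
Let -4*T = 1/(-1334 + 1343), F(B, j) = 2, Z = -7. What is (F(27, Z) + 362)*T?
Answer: -91/9 ≈ -10.111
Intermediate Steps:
T = -1/36 (T = -1/(4*(-1334 + 1343)) = -1/4/9 = -1/4*1/9 = -1/36 ≈ -0.027778)
(F(27, Z) + 362)*T = (2 + 362)*(-1/36) = 364*(-1/36) = -91/9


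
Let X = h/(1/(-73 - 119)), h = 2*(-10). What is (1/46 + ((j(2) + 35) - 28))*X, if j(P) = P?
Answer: 796800/23 ≈ 34644.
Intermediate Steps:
h = -20
X = 3840 (X = -20/(1/(-73 - 119)) = -20/(1/(-192)) = -20/(-1/192) = -20*(-192) = 3840)
(1/46 + ((j(2) + 35) - 28))*X = (1/46 + ((2 + 35) - 28))*3840 = (1/46 + (37 - 28))*3840 = (1/46 + 9)*3840 = (415/46)*3840 = 796800/23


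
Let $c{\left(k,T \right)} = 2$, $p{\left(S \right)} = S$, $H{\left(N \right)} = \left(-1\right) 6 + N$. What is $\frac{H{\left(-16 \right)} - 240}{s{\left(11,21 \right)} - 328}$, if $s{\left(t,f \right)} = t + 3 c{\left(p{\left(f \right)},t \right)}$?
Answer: $\frac{262}{311} \approx 0.84244$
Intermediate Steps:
$H{\left(N \right)} = -6 + N$
$s{\left(t,f \right)} = 6 + t$ ($s{\left(t,f \right)} = t + 3 \cdot 2 = t + 6 = 6 + t$)
$\frac{H{\left(-16 \right)} - 240}{s{\left(11,21 \right)} - 328} = \frac{\left(-6 - 16\right) - 240}{\left(6 + 11\right) - 328} = \frac{-22 - 240}{17 - 328} = - \frac{262}{-311} = \left(-262\right) \left(- \frac{1}{311}\right) = \frac{262}{311}$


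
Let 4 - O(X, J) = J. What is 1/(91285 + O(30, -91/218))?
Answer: 218/19901093 ≈ 1.0954e-5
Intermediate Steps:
O(X, J) = 4 - J
1/(91285 + O(30, -91/218)) = 1/(91285 + (4 - (-91)/218)) = 1/(91285 + (4 - 1*(-91/218))) = 1/(91285 + (4 + 91/218)) = 1/(91285 + 963/218) = 1/(19901093/218) = 218/19901093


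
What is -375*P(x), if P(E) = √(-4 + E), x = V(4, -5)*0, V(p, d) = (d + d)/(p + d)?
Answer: -750*I ≈ -750.0*I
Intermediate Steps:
V(p, d) = 2*d/(d + p) (V(p, d) = (2*d)/(d + p) = 2*d/(d + p))
x = 0 (x = (2*(-5)/(-5 + 4))*0 = (2*(-5)/(-1))*0 = (2*(-5)*(-1))*0 = 10*0 = 0)
-375*P(x) = -375*√(-4 + 0) = -750*I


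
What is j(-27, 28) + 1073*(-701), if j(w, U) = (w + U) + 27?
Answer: -752145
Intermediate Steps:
j(w, U) = 27 + U + w (j(w, U) = (U + w) + 27 = 27 + U + w)
j(-27, 28) + 1073*(-701) = (27 + 28 - 27) + 1073*(-701) = 28 - 752173 = -752145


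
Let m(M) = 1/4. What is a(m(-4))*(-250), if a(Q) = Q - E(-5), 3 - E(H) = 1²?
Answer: 875/2 ≈ 437.50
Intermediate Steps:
E(H) = 2 (E(H) = 3 - 1*1² = 3 - 1*1 = 3 - 1 = 2)
m(M) = ¼
a(Q) = -2 + Q (a(Q) = Q - 1*2 = Q - 2 = -2 + Q)
a(m(-4))*(-250) = (-2 + ¼)*(-250) = -7/4*(-250) = 875/2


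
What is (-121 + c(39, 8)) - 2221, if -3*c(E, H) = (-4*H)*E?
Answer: -1926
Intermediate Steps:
c(E, H) = 4*E*H/3 (c(E, H) = -(-4*H)*E/3 = -(-4)*E*H/3 = 4*E*H/3)
(-121 + c(39, 8)) - 2221 = (-121 + (4/3)*39*8) - 2221 = (-121 + 416) - 2221 = 295 - 2221 = -1926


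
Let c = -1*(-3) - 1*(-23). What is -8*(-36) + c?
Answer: 314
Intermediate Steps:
c = 26 (c = 3 + 23 = 26)
-8*(-36) + c = -8*(-36) + 26 = 288 + 26 = 314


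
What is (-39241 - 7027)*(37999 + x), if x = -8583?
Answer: -1361019488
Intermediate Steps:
(-39241 - 7027)*(37999 + x) = (-39241 - 7027)*(37999 - 8583) = -46268*29416 = -1361019488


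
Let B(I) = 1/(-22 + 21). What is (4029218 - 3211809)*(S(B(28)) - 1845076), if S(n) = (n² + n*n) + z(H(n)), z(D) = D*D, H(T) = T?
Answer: -1508179275857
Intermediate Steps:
z(D) = D²
B(I) = -1 (B(I) = 1/(-1) = -1)
S(n) = 3*n² (S(n) = (n² + n*n) + n² = (n² + n²) + n² = 2*n² + n² = 3*n²)
(4029218 - 3211809)*(S(B(28)) - 1845076) = (4029218 - 3211809)*(3*(-1)² - 1845076) = 817409*(3*1 - 1845076) = 817409*(3 - 1845076) = 817409*(-1845073) = -1508179275857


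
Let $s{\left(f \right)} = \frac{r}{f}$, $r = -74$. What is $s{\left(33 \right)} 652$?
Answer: $- \frac{48248}{33} \approx -1462.1$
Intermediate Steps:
$s{\left(f \right)} = - \frac{74}{f}$
$s{\left(33 \right)} 652 = - \frac{74}{33} \cdot 652 = \left(-74\right) \frac{1}{33} \cdot 652 = \left(- \frac{74}{33}\right) 652 = - \frac{48248}{33}$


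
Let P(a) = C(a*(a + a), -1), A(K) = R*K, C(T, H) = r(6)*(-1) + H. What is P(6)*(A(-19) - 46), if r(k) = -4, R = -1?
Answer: -81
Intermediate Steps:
C(T, H) = 4 + H (C(T, H) = -4*(-1) + H = 4 + H)
A(K) = -K
P(a) = 3 (P(a) = 4 - 1 = 3)
P(6)*(A(-19) - 46) = 3*(-1*(-19) - 46) = 3*(19 - 46) = 3*(-27) = -81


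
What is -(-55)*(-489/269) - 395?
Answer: -133150/269 ≈ -494.98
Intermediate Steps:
-(-55)*(-489/269) - 395 = -(-55)*(-489*1/269) - 395 = -(-55)*(-489)/269 - 395 = -55*489/269 - 395 = -26895/269 - 395 = -133150/269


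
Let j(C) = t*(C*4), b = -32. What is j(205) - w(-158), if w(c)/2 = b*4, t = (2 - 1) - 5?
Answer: -3024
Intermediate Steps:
t = -4 (t = 1 - 5 = -4)
j(C) = -16*C (j(C) = -4*C*4 = -16*C)
w(c) = -256 (w(c) = 2*(-32*4) = 2*(-128) = -256)
j(205) - w(-158) = -16*205 - 1*(-256) = -3280 + 256 = -3024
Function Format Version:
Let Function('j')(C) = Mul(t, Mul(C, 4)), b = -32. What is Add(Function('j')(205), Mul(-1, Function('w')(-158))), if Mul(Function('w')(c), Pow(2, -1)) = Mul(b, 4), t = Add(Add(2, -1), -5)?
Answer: -3024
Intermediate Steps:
t = -4 (t = Add(1, -5) = -4)
Function('j')(C) = Mul(-16, C) (Function('j')(C) = Mul(-4, Mul(C, 4)) = Mul(-4, Mul(4, C)) = Mul(-16, C))
Function('w')(c) = -256 (Function('w')(c) = Mul(2, Mul(-32, 4)) = Mul(2, -128) = -256)
Add(Function('j')(205), Mul(-1, Function('w')(-158))) = Add(Mul(-16, 205), Mul(-1, -256)) = Add(-3280, 256) = -3024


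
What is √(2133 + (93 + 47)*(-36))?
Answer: 3*I*√323 ≈ 53.917*I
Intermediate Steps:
√(2133 + (93 + 47)*(-36)) = √(2133 + 140*(-36)) = √(2133 - 5040) = √(-2907) = 3*I*√323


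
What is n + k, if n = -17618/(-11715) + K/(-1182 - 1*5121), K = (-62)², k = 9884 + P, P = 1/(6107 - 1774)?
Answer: 31945899559313/3231789715 ≈ 9884.9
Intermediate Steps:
P = 1/4333 ≈ 0.00023079
k = 42827373/4333 (k = 9884 + 1/4333 = 42827373/4333 ≈ 9884.0)
K = 3844
n = 666806/745855 (n = -17618/(-11715) + 3844/(-1182 - 1*5121) = -17618*(-1/11715) + 3844/(-1182 - 5121) = 17618/11715 + 3844/(-6303) = 17618/11715 + 3844*(-1/6303) = 17618/11715 - 3844/6303 = 666806/745855 ≈ 0.89402)
n + k = 666806/745855 + 42827373/4333 = 31945899559313/3231789715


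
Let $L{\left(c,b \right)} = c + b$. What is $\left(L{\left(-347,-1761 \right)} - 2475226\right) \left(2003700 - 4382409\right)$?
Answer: $5892856681806$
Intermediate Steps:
$L{\left(c,b \right)} = b + c$
$\left(L{\left(-347,-1761 \right)} - 2475226\right) \left(2003700 - 4382409\right) = \left(\left(-1761 - 347\right) - 2475226\right) \left(2003700 - 4382409\right) = \left(-2108 - 2475226\right) \left(-2378709\right) = \left(-2477334\right) \left(-2378709\right) = 5892856681806$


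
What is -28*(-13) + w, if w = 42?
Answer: 406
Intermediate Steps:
-28*(-13) + w = -28*(-13) + 42 = 364 + 42 = 406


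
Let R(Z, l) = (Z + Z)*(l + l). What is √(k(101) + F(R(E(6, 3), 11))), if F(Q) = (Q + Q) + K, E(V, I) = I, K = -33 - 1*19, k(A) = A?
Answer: √313 ≈ 17.692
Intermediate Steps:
K = -52 (K = -33 - 19 = -52)
R(Z, l) = 4*Z*l (R(Z, l) = (2*Z)*(2*l) = 4*Z*l)
F(Q) = -52 + 2*Q (F(Q) = (Q + Q) - 52 = 2*Q - 52 = -52 + 2*Q)
√(k(101) + F(R(E(6, 3), 11))) = √(101 + (-52 + 2*(4*3*11))) = √(101 + (-52 + 2*132)) = √(101 + (-52 + 264)) = √(101 + 212) = √313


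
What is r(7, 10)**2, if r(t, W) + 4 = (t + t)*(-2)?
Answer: 1024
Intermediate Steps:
r(t, W) = -4 - 4*t (r(t, W) = -4 + (t + t)*(-2) = -4 + (2*t)*(-2) = -4 - 4*t)
r(7, 10)**2 = (-4 - 4*7)**2 = (-4 - 28)**2 = (-32)**2 = 1024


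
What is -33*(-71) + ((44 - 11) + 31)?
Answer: 2407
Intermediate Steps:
-33*(-71) + ((44 - 11) + 31) = 2343 + (33 + 31) = 2343 + 64 = 2407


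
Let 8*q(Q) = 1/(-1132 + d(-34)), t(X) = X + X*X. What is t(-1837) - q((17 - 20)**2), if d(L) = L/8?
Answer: 30658133881/9090 ≈ 3.3727e+6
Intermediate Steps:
t(X) = X + X**2
d(L) = L/8 (d(L) = L*(1/8) = L/8)
q(Q) = -1/9090 (q(Q) = 1/(8*(-1132 + (1/8)*(-34))) = 1/(8*(-1132 - 17/4)) = 1/(8*(-4545/4)) = (1/8)*(-4/4545) = -1/9090)
t(-1837) - q((17 - 20)**2) = -1837*(1 - 1837) - 1*(-1/9090) = -1837*(-1836) + 1/9090 = 3372732 + 1/9090 = 30658133881/9090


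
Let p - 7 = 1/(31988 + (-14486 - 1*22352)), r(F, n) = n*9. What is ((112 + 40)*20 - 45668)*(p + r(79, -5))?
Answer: 3928191514/2425 ≈ 1.6199e+6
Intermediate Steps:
r(F, n) = 9*n
p = 33949/4850 (p = 7 + 1/(31988 + (-14486 - 1*22352)) = 7 + 1/(31988 + (-14486 - 22352)) = 7 + 1/(31988 - 36838) = 7 + 1/(-4850) = 7 - 1/4850 = 33949/4850 ≈ 6.9998)
((112 + 40)*20 - 45668)*(p + r(79, -5)) = ((112 + 40)*20 - 45668)*(33949/4850 + 9*(-5)) = (152*20 - 45668)*(33949/4850 - 45) = (3040 - 45668)*(-184301/4850) = -42628*(-184301/4850) = 3928191514/2425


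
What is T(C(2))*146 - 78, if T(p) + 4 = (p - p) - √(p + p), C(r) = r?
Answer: -954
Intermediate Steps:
T(p) = -4 - √2*√p (T(p) = -4 + ((p - p) - √(p + p)) = -4 + (0 - √(2*p)) = -4 + (0 - √2*√p) = -4 - √2*√p)
T(C(2))*146 - 78 = (-4 - √2*√2)*146 - 78 = (-4 - 2)*146 - 78 = -6*146 - 78 = -876 - 78 = -954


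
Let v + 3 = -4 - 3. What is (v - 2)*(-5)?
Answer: 60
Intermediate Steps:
v = -10 (v = -3 + (-4 - 3) = -3 - 7 = -10)
(v - 2)*(-5) = (-10 - 2)*(-5) = -12*(-5) = 60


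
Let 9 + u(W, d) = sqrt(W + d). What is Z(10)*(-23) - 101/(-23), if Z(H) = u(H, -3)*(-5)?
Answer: -23704/23 + 115*sqrt(7) ≈ -726.35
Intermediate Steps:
u(W, d) = -9 + sqrt(W + d)
Z(H) = 45 - 5*sqrt(-3 + H) (Z(H) = (-9 + sqrt(H - 3))*(-5) = (-9 + sqrt(-3 + H))*(-5) = 45 - 5*sqrt(-3 + H))
Z(10)*(-23) - 101/(-23) = (45 - 5*sqrt(-3 + 10))*(-23) - 101/(-23) = (45 - 5*sqrt(7))*(-23) - 101*(-1/23) = (-1035 + 115*sqrt(7)) + 101/23 = -23704/23 + 115*sqrt(7)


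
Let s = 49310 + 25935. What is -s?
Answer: -75245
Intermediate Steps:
s = 75245
-s = -1*75245 = -75245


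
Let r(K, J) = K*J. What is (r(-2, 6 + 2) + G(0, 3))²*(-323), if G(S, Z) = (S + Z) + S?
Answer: -54587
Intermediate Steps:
G(S, Z) = Z + 2*S
r(K, J) = J*K
(r(-2, 6 + 2) + G(0, 3))²*(-323) = ((6 + 2)*(-2) + (3 + 2*0))²*(-323) = (8*(-2) + (3 + 0))²*(-323) = (-16 + 3)²*(-323) = (-13)²*(-323) = 169*(-323) = -54587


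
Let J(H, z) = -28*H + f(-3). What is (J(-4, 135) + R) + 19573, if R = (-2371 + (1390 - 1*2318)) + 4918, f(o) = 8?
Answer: 21312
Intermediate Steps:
J(H, z) = 8 - 28*H (J(H, z) = -28*H + 8 = 8 - 28*H)
R = 1619 (R = (-2371 + (1390 - 2318)) + 4918 = (-2371 - 928) + 4918 = -3299 + 4918 = 1619)
(J(-4, 135) + R) + 19573 = ((8 - 28*(-4)) + 1619) + 19573 = ((8 + 112) + 1619) + 19573 = (120 + 1619) + 19573 = 1739 + 19573 = 21312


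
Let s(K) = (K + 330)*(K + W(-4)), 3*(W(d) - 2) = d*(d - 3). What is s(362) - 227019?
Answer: 93983/3 ≈ 31328.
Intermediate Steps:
W(d) = 2 + d*(-3 + d)/3 (W(d) = 2 + (d*(d - 3))/3 = 2 + (d*(-3 + d))/3 = 2 + d*(-3 + d)/3)
s(K) = (330 + K)*(34/3 + K) (s(K) = (K + 330)*(K + (2 - 1*(-4) + (⅓)*(-4)²)) = (330 + K)*(K + (2 + 4 + (⅓)*16)) = (330 + K)*(K + (2 + 4 + 16/3)) = (330 + K)*(K + 34/3) = (330 + K)*(34/3 + K))
s(362) - 227019 = (3740 + 362² + (1024/3)*362) - 227019 = (3740 + 131044 + 370688/3) - 227019 = 775040/3 - 227019 = 93983/3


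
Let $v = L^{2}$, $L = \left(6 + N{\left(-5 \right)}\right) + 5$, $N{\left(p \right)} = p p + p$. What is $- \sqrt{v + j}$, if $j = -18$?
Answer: $- \sqrt{943} \approx -30.708$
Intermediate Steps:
$N{\left(p \right)} = p + p^{2}$ ($N{\left(p \right)} = p^{2} + p = p + p^{2}$)
$L = 31$ ($L = \left(6 - 5 \left(1 - 5\right)\right) + 5 = \left(6 - -20\right) + 5 = \left(6 + 20\right) + 5 = 26 + 5 = 31$)
$v = 961$ ($v = 31^{2} = 961$)
$- \sqrt{v + j} = - \sqrt{961 - 18} = - \sqrt{943}$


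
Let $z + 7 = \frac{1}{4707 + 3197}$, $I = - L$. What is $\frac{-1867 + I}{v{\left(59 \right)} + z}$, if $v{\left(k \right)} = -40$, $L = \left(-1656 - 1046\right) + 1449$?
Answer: $\frac{4853056}{371487} \approx 13.064$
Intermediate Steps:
$L = -1253$ ($L = -2702 + 1449 = -1253$)
$I = 1253$ ($I = \left(-1\right) \left(-1253\right) = 1253$)
$z = - \frac{55327}{7904}$ ($z = -7 + \frac{1}{4707 + 3197} = -7 + \frac{1}{7904} = - \frac{55327}{7904} \approx -6.9999$)
$\frac{-1867 + I}{v{\left(59 \right)} + z} = \frac{-1867 + 1253}{-40 - \frac{55327}{7904}} = - \frac{614}{- \frac{371487}{7904}} = \left(-614\right) \left(- \frac{7904}{371487}\right) = \frac{4853056}{371487}$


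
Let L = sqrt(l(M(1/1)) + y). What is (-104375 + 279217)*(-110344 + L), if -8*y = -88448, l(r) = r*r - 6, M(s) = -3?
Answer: -19292765648 + 174842*sqrt(11059) ≈ -1.9274e+10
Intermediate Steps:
l(r) = -6 + r**2 (l(r) = r**2 - 6 = -6 + r**2)
y = 11056 (y = -1/8*(-88448) = 11056)
L = sqrt(11059) (L = sqrt((-6 + (-3)**2) + 11056) = sqrt((-6 + 9) + 11056) = sqrt(3 + 11056) = sqrt(11059) ≈ 105.16)
(-104375 + 279217)*(-110344 + L) = (-104375 + 279217)*(-110344 + sqrt(11059)) = 174842*(-110344 + sqrt(11059)) = -19292765648 + 174842*sqrt(11059)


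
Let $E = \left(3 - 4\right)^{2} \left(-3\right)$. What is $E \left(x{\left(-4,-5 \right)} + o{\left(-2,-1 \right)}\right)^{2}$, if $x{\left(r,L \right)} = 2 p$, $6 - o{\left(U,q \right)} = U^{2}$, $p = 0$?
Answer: $-12$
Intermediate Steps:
$o{\left(U,q \right)} = 6 - U^{2}$
$x{\left(r,L \right)} = 0$ ($x{\left(r,L \right)} = 2 \cdot 0 = 0$)
$E = -3$ ($E = \left(-1\right)^{2} \left(-3\right) = 1 \left(-3\right) = -3$)
$E \left(x{\left(-4,-5 \right)} + o{\left(-2,-1 \right)}\right)^{2} = - 3 \left(0 + \left(6 - \left(-2\right)^{2}\right)\right)^{2} = - 3 \left(0 + \left(6 - 4\right)\right)^{2} = - 3 \left(0 + 2\right)^{2} = - 3 \cdot 2^{2} = \left(-3\right) 4 = -12$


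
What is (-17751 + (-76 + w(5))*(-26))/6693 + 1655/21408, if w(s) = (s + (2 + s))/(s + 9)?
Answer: -763259881/334328736 ≈ -2.2830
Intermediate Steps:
w(s) = (2 + 2*s)/(9 + s)
(-17751 + (-76 + w(5))*(-26))/6693 + 1655/21408 = (-17751 + (-76 + 2*(1 + 5)/(9 + 5))*(-26))/6693 + 1655/21408 = (-17751 + (-76 + 2*6/14)*(-26))*(1/6693) + 1655*(1/21408) = (-17751 + (-76 + 2*(1/14)*6)*(-26))*(1/6693) + 1655/21408 = (-17751 + (-76 + 6/7)*(-26))*(1/6693) + 1655/21408 = (-17751 - 526/7*(-26))*(1/6693) + 1655/21408 = (-17751 + 13676/7)*(1/6693) + 1655/21408 = -110581/7*1/6693 + 1655/21408 = -110581/46851 + 1655/21408 = -763259881/334328736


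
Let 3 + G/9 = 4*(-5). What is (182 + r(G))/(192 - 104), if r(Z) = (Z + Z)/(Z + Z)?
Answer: 183/88 ≈ 2.0795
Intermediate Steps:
G = -207 (G = -27 + 9*(4*(-5)) = -27 + 9*(-20) = -27 - 180 = -207)
r(Z) = 1 (r(Z) = (2*Z)/((2*Z)) = (2*Z)*(1/(2*Z)) = 1)
(182 + r(G))/(192 - 104) = (182 + 1)/(192 - 104) = 183/88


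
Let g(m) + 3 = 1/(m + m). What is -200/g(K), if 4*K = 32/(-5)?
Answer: 3200/53 ≈ 60.377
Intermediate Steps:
K = -8/5 (K = (32/(-5))/4 = (32*(-⅕))/4 = (¼)*(-32/5) = -8/5 ≈ -1.6000)
g(m) = -3 + 1/(2*m) (g(m) = -3 + 1/(m + m) = -3 + 1/(2*m))
-200/g(K) = -200/(-3 + 1/(2*(-8/5))) = -200/(-3 + (½)*(-5/8)) = -200/(-3 - 5/16) = -200/(-53/16) = -200*(-16/53) = 3200/53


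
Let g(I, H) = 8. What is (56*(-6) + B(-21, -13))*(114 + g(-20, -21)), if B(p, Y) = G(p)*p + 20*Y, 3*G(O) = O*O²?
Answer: 7836182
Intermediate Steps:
G(O) = O³/3 (G(O) = (O*O²)/3 = O³/3)
B(p, Y) = 20*Y + p⁴/3 (B(p, Y) = (p³/3)*p + 20*Y = p⁴/3 + 20*Y = 20*Y + p⁴/3)
(56*(-6) + B(-21, -13))*(114 + g(-20, -21)) = (56*(-6) + (20*(-13) + (⅓)*(-21)⁴))*(114 + 8) = (-336 + (-260 + (⅓)*194481))*122 = (-336 + (-260 + 64827))*122 = (-336 + 64567)*122 = 64231*122 = 7836182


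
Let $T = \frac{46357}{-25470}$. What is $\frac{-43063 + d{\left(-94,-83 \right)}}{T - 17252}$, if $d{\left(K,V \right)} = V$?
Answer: $\frac{1098928620}{439454797} \approx 2.5007$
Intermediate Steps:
$T = - \frac{46357}{25470}$ ($T = 46357 \left(- \frac{1}{25470}\right) = - \frac{46357}{25470} \approx -1.8201$)
$\frac{-43063 + d{\left(-94,-83 \right)}}{T - 17252} = \frac{-43063 - 83}{- \frac{46357}{25470} - 17252} = - \frac{43146}{- \frac{439454797}{25470}} = \left(-43146\right) \left(- \frac{25470}{439454797}\right) = \frac{1098928620}{439454797}$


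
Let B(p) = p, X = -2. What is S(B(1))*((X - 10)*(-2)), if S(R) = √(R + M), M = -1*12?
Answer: 24*I*√11 ≈ 79.599*I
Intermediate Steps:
M = -12
S(R) = √(-12 + R) (S(R) = √(R - 12) = √(-12 + R))
S(B(1))*((X - 10)*(-2)) = √(-12 + 1)*((-2 - 10)*(-2)) = √(-11)*(-12*(-2)) = (I*√11)*24 = 24*I*√11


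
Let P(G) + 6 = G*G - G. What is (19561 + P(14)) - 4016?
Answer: 15721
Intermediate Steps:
P(G) = -6 + G² - G (P(G) = -6 + (G*G - G) = -6 + (G² - G) = -6 + G² - G)
(19561 + P(14)) - 4016 = (19561 + (-6 + 14² - 1*14)) - 4016 = (19561 + (-6 + 196 - 14)) - 4016 = (19561 + 176) - 4016 = 19737 - 4016 = 15721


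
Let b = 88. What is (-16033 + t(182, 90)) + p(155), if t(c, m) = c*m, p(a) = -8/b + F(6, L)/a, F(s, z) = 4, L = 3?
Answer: 591524/1705 ≈ 346.94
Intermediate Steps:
p(a) = -1/11 + 4/a (p(a) = -8/88 + 4/a = -8*1/88 + 4/a = -1/11 + 4/a)
(-16033 + t(182, 90)) + p(155) = (-16033 + 182*90) + (1/11)*(44 - 1*155)/155 = (-16033 + 16380) + (1/11)*(1/155)*(44 - 155) = 347 + (1/11)*(1/155)*(-111) = 347 - 111/1705 = 591524/1705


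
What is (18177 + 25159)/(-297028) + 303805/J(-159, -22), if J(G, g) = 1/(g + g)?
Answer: -992624517774/74257 ≈ -1.3367e+7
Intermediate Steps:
J(G, g) = 1/(2*g)
(18177 + 25159)/(-297028) + 303805/J(-159, -22) = (18177 + 25159)/(-297028) + 303805/(((1/2)/(-22))) = 43336*(-1/297028) + 303805/(((1/2)*(-1/22))) = -10834/74257 + 303805/(-1/44) = -10834/74257 + 303805*(-44) = -10834/74257 - 13367420 = -992624517774/74257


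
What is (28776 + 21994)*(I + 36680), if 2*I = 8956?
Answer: 2089591660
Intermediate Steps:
I = 4478 (I = (½)*8956 = 4478)
(28776 + 21994)*(I + 36680) = (28776 + 21994)*(4478 + 36680) = 50770*41158 = 2089591660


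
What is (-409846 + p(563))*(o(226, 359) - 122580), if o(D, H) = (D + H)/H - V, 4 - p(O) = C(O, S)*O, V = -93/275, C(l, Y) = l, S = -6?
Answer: 8795515118457018/98725 ≈ 8.9091e+10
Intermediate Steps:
V = -93/275 (V = -93*1/275 = -93/275 ≈ -0.33818)
p(O) = 4 - O² (p(O) = 4 - O*O = 4 - O²)
o(D, H) = 93/275 + (D + H)/H (o(D, H) = (D + H)/H - 1*(-93/275) = (D + H)/H + 93/275 = 93/275 + (D + H)/H)
(-409846 + p(563))*(o(226, 359) - 122580) = (-409846 + (4 - 1*563²))*((368/275 + 226/359) - 122580) = (-409846 + (4 - 1*316969))*((368/275 + 226*(1/359)) - 122580) = (-409846 + (4 - 316969))*((368/275 + 226/359) - 122580) = (-409846 - 316965)*(194262/98725 - 122580) = -726811*(-12101516238/98725) = 8795515118457018/98725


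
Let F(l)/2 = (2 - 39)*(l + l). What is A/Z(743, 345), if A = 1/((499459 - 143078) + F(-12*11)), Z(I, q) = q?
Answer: 1/129691365 ≈ 7.7106e-9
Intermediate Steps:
F(l) = -148*l (F(l) = 2*((2 - 39)*(l + l)) = 2*(-74*l) = -148*l)
A = 1/375917 (A = 1/((499459 - 143078) - (-1776)*11) = 1/(356381 - 148*(-132)) = 1/(356381 + 19536) = 1/375917 ≈ 2.6602e-6)
A/Z(743, 345) = (1/375917)/345 = (1/375917)*(1/345) = 1/129691365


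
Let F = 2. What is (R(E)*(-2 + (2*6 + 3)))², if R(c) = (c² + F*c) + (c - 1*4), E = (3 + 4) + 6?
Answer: 7033104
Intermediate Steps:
E = 13 (E = 7 + 6 = 13)
R(c) = -4 + c² + 3*c (R(c) = (c² + 2*c) + (c - 1*4) = (c² + 2*c) + (c - 4) = (c² + 2*c) + (-4 + c) = -4 + c² + 3*c)
(R(E)*(-2 + (2*6 + 3)))² = ((-4 + 13² + 3*13)*(-2 + (2*6 + 3)))² = ((-4 + 169 + 39)*(-2 + (12 + 3)))² = (204*(-2 + 15))² = (204*13)² = 2652² = 7033104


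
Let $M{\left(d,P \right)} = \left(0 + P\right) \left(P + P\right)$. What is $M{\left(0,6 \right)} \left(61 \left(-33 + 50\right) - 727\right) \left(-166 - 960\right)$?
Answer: $-25132320$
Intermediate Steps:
$M{\left(d,P \right)} = 2 P^{2}$ ($M{\left(d,P \right)} = P 2 P = 2 P^{2}$)
$M{\left(0,6 \right)} \left(61 \left(-33 + 50\right) - 727\right) \left(-166 - 960\right) = 2 \cdot 6^{2} \left(61 \left(-33 + 50\right) - 727\right) \left(-166 - 960\right) = 2 \cdot 36 \left(61 \cdot 17 - 727\right) \left(-1126\right) = 72 \left(1037 - 727\right) \left(-1126\right) = 72 \cdot 310 \left(-1126\right) = 72 \left(-349060\right) = -25132320$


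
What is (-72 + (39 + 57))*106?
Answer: 2544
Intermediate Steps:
(-72 + (39 + 57))*106 = (-72 + 96)*106 = 24*106 = 2544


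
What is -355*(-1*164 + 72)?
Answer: 32660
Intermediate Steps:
-355*(-1*164 + 72) = -355*(-164 + 72) = -355*(-92) = 32660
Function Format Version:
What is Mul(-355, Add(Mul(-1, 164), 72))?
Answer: 32660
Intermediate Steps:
Mul(-355, Add(Mul(-1, 164), 72)) = Mul(-355, Add(-164, 72)) = Mul(-355, -92) = 32660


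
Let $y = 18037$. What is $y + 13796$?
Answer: $31833$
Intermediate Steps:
$y + 13796 = 18037 + 13796 = 31833$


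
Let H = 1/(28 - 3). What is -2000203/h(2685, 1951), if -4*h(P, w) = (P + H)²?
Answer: 1250126875/1126474969 ≈ 1.1098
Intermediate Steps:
H = 1/25 ≈ 0.040000
h(P, w) = -(1/25 + P)²/4 (h(P, w) = -(P + 1/25)²/4 = -(1/25 + P)²/4)
-2000203/h(2685, 1951) = -2000203*(-2500/(1 + 25*2685)²) = -2000203*(-2500/(1 + 67125)²) = -2000203/((-1/2500*67126²)) = -2000203/((-1/2500*4505899876)) = -2000203/(-1126474969/625) = -2000203*(-625/1126474969) = 1250126875/1126474969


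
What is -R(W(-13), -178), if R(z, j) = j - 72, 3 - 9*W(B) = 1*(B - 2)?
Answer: 250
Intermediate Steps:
W(B) = 5/9 - B/9 (W(B) = 1/3 - (B - 2)/9 = 1/3 - (-2 + B)/9 = 1/3 + (2/9 - B/9) = 5/9 - B/9)
R(z, j) = -72 + j
-R(W(-13), -178) = -(-72 - 178) = -1*(-250) = 250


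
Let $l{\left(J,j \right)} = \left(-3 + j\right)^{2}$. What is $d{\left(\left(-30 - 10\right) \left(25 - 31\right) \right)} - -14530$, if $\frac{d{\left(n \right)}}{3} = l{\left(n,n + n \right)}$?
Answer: $697117$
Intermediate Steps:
$d{\left(n \right)} = 3 \left(-3 + 2 n\right)^{2}$ ($d{\left(n \right)} = 3 \left(-3 + \left(n + n\right)\right)^{2} = 3 \left(-3 + 2 n\right)^{2}$)
$d{\left(\left(-30 - 10\right) \left(25 - 31\right) \right)} - -14530 = 3 \left(-3 + 2 \left(-30 - 10\right) \left(25 - 31\right)\right)^{2} - -14530 = 3 \left(-3 + 2 \left(\left(-40\right) \left(-6\right)\right)\right)^{2} + 14530 = 3 \left(-3 + 2 \cdot 240\right)^{2} + 14530 = 3 \left(-3 + 480\right)^{2} + 14530 = 3 \cdot 477^{2} + 14530 = 3 \cdot 227529 + 14530 = 682587 + 14530 = 697117$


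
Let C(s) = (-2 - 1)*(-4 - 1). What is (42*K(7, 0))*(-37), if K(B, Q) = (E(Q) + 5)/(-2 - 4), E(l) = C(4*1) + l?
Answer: 5180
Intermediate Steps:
C(s) = 15 (C(s) = -3*(-5) = 15)
E(l) = 15 + l
K(B, Q) = -10/3 - Q/6 (K(B, Q) = ((15 + Q) + 5)/(-2 - 4) = (20 + Q)/(-6) = (20 + Q)*(-⅙) = -10/3 - Q/6)
(42*K(7, 0))*(-37) = (42*(-10/3 - ⅙*0))*(-37) = (42*(-10/3 + 0))*(-37) = (42*(-10/3))*(-37) = -140*(-37) = 5180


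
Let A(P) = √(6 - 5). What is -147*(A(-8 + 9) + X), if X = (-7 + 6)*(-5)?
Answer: -882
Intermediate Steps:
X = 5 (X = -1*(-5) = 5)
A(P) = 1 (A(P) = √1 = 1)
-147*(A(-8 + 9) + X) = -147*(1 + 5) = -147*6 = -882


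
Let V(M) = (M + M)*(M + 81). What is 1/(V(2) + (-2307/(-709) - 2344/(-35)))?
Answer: 24815/9981221 ≈ 0.0024862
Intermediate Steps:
V(M) = 2*M*(81 + M) (V(M) = (2*M)*(81 + M) = 2*M*(81 + M))
1/(V(2) + (-2307/(-709) - 2344/(-35))) = 1/(2*2*(81 + 2) + (-2307/(-709) - 2344/(-35))) = 1/(2*2*83 + (-2307*(-1/709) - 2344*(-1/35))) = 1/(332 + (2307/709 + 2344/35)) = 1/(332 + 1742641/24815) = 1/(9981221/24815) = 24815/9981221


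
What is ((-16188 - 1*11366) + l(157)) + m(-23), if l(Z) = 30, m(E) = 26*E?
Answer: -28122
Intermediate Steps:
((-16188 - 1*11366) + l(157)) + m(-23) = ((-16188 - 1*11366) + 30) + 26*(-23) = ((-16188 - 11366) + 30) - 598 = (-27554 + 30) - 598 = -27524 - 598 = -28122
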